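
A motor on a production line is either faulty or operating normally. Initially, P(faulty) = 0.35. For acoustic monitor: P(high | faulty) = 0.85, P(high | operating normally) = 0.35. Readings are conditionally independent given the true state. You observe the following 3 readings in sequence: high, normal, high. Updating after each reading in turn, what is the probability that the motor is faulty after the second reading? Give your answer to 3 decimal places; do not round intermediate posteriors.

0.232

Each posterior becomes the prior for the next update.
After 'high': P(faulty) = 0.85·0.3500 / (0.85·0.3500 + 0.35·0.6500) ≈ 0.5667
After 'normal': P(faulty) = 0.15·0.5667 / (0.15·0.5667 + 0.65·0.4333) ≈ 0.2318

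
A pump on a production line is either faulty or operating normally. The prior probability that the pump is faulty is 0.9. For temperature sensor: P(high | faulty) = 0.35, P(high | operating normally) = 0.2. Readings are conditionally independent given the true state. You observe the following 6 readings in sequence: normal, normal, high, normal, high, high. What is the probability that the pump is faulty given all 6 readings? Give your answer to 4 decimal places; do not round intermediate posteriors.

0.9628

After 'normal': P(faulty) = 0.65·0.9000 / (0.65·0.9000 + 0.8·0.1000) ≈ 0.8797
After 'normal': P(faulty) = 0.65·0.8797 / (0.65·0.8797 + 0.8·0.1203) ≈ 0.8559
After 'high': P(faulty) = 0.35·0.8559 / (0.35·0.8559 + 0.2·0.1441) ≈ 0.9123
After 'normal': P(faulty) = 0.65·0.9123 / (0.65·0.9123 + 0.8·0.0877) ≈ 0.8942
After 'high': P(faulty) = 0.35·0.8942 / (0.35·0.8942 + 0.2·0.1058) ≈ 0.9366
After 'high': P(faulty) = 0.35·0.9366 / (0.35·0.9366 + 0.2·0.0634) ≈ 0.9628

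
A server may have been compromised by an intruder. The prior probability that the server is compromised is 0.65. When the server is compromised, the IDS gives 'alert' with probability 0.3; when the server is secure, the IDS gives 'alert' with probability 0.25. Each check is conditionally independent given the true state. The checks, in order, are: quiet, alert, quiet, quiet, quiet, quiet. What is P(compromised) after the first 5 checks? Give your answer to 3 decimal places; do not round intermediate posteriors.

After 'quiet': P(compromised) = 0.7·0.6500 / (0.7·0.6500 + 0.75·0.3500) ≈ 0.6341
After 'alert': P(compromised) = 0.3·0.6341 / (0.3·0.6341 + 0.25·0.3659) ≈ 0.6753
After 'quiet': P(compromised) = 0.7·0.6753 / (0.7·0.6753 + 0.75·0.3247) ≈ 0.6600
After 'quiet': P(compromised) = 0.7·0.6600 / (0.7·0.6600 + 0.75·0.3400) ≈ 0.6444
After 'quiet': P(compromised) = 0.7·0.6444 / (0.7·0.6444 + 0.75·0.3556) ≈ 0.6284

0.628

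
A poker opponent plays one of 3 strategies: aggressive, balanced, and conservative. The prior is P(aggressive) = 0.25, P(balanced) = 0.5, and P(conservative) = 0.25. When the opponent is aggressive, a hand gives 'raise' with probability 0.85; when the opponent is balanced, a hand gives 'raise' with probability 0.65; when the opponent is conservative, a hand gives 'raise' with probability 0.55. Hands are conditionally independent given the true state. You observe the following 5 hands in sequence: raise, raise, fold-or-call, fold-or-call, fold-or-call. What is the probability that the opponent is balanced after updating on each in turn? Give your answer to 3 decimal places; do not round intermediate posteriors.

0.547

After 'raise': normaliser = 0.85·0.2500 + 0.65·0.5000 + 0.55·0.2500; P(aggressive) ≈ 0.3148, P(balanced) ≈ 0.4815, P(conservative) ≈ 0.2037
After 'raise': normaliser = 0.85·0.3148 + 0.65·0.4815 + 0.55·0.2037; P(aggressive) ≈ 0.3864, P(balanced) ≈ 0.4519, P(conservative) ≈ 0.1618
After 'fold-or-call': normaliser = 0.15·0.3864 + 0.35·0.4519 + 0.45·0.1618; P(aggressive) ≈ 0.2006, P(balanced) ≈ 0.5474, P(conservative) ≈ 0.2520
After 'fold-or-call': normaliser = 0.15·0.2006 + 0.35·0.5474 + 0.45·0.2520; P(aggressive) ≈ 0.0898, P(balanced) ≈ 0.5718, P(conservative) ≈ 0.3384
After 'fold-or-call': normaliser = 0.15·0.0898 + 0.35·0.5718 + 0.45·0.3384; P(aggressive) ≈ 0.0368, P(balanced) ≈ 0.5470, P(conservative) ≈ 0.4162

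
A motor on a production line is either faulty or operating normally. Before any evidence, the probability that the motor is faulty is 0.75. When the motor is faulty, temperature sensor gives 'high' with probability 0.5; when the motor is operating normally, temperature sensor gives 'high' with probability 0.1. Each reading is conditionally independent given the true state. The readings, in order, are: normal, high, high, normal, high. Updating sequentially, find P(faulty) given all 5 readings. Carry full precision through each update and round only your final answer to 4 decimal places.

After 'normal': P(faulty) = 0.5·0.7500 / (0.5·0.7500 + 0.9·0.2500) ≈ 0.6250
After 'high': P(faulty) = 0.5·0.6250 / (0.5·0.6250 + 0.1·0.3750) ≈ 0.8929
After 'high': P(faulty) = 0.5·0.8929 / (0.5·0.8929 + 0.1·0.1071) ≈ 0.9766
After 'normal': P(faulty) = 0.5·0.9766 / (0.5·0.9766 + 0.9·0.0234) ≈ 0.9586
After 'high': P(faulty) = 0.5·0.9586 / (0.5·0.9586 + 0.1·0.0414) ≈ 0.9914

0.9914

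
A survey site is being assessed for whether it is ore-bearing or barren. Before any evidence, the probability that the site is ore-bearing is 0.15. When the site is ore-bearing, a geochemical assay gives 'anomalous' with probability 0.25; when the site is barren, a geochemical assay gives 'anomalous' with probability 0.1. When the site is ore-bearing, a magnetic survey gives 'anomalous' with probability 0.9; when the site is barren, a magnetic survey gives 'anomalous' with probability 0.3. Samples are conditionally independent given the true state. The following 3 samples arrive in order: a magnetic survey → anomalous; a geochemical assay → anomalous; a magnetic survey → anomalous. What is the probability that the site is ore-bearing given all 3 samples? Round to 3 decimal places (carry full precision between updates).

After a magnetic survey='anomalous': P(ore) = 0.9·0.1500 / (0.9·0.1500 + 0.3·0.8500) ≈ 0.3462
After a geochemical assay='anomalous': P(ore) = 0.25·0.3462 / (0.25·0.3462 + 0.1·0.6538) ≈ 0.5696
After a magnetic survey='anomalous': P(ore) = 0.9·0.5696 / (0.9·0.5696 + 0.3·0.4304) ≈ 0.7988

0.799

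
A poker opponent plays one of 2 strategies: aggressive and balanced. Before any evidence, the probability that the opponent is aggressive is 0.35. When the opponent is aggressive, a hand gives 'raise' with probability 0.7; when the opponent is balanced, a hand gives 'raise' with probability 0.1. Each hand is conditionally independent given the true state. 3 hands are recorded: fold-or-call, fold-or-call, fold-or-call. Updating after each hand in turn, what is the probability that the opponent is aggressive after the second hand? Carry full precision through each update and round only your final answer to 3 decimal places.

Each posterior becomes the prior for the next update.
After 'fold-or-call': P(aggressive) = 0.3·0.3500 / (0.3·0.3500 + 0.9·0.6500) ≈ 0.1522
After 'fold-or-call': P(aggressive) = 0.3·0.1522 / (0.3·0.1522 + 0.9·0.8478) ≈ 0.0565

0.056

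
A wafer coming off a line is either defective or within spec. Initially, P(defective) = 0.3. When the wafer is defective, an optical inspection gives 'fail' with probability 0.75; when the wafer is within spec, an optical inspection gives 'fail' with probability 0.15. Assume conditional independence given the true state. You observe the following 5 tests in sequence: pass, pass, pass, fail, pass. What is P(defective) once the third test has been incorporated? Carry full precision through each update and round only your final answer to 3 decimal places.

0.011

Apply Bayes' rule sequentially, carrying P(defective) forward.
After 'pass': P(defective) = 0.25·0.3000 / (0.25·0.3000 + 0.85·0.7000) ≈ 0.1119
After 'pass': P(defective) = 0.25·0.1119 / (0.25·0.1119 + 0.85·0.8881) ≈ 0.0357
After 'pass': P(defective) = 0.25·0.0357 / (0.25·0.0357 + 0.85·0.9643) ≈ 0.0108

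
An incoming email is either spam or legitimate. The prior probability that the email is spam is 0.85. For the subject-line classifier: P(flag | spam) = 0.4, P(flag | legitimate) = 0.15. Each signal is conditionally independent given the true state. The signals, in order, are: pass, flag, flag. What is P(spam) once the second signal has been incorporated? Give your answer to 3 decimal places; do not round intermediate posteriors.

After 'pass': P(spam) = 0.6·0.8500 / (0.6·0.8500 + 0.85·0.1500) ≈ 0.8000
After 'flag': P(spam) = 0.4·0.8000 / (0.4·0.8000 + 0.15·0.2000) ≈ 0.9143

0.914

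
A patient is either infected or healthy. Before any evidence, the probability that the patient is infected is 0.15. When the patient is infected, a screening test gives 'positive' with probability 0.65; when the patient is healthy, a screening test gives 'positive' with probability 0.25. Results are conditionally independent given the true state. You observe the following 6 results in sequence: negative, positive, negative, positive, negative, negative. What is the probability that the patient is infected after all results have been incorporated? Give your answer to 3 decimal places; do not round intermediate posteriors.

0.054

After 'negative': P(infected) = 0.35·0.1500 / (0.35·0.1500 + 0.75·0.8500) ≈ 0.0761
After 'positive': P(infected) = 0.65·0.0761 / (0.65·0.0761 + 0.25·0.9239) ≈ 0.1764
After 'negative': P(infected) = 0.35·0.1764 / (0.35·0.1764 + 0.75·0.8236) ≈ 0.0908
After 'positive': P(infected) = 0.65·0.0908 / (0.65·0.0908 + 0.25·0.9092) ≈ 0.2062
After 'negative': P(infected) = 0.35·0.2062 / (0.35·0.2062 + 0.75·0.7938) ≈ 0.1081
After 'negative': P(infected) = 0.35·0.1081 / (0.35·0.1081 + 0.75·0.8919) ≈ 0.0535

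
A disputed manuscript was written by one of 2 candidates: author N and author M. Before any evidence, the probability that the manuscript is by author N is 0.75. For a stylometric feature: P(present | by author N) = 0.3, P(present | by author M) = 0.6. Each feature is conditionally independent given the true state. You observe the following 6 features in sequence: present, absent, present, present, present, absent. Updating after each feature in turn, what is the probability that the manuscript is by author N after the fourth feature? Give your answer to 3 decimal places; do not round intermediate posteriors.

After 'present': P(author N) = 0.3·0.7500 / (0.3·0.7500 + 0.6·0.2500) ≈ 0.6000
After 'absent': P(author N) = 0.7·0.6000 / (0.7·0.6000 + 0.4·0.4000) ≈ 0.7241
After 'present': P(author N) = 0.3·0.7241 / (0.3·0.7241 + 0.6·0.2759) ≈ 0.5676
After 'present': P(author N) = 0.3·0.5676 / (0.3·0.5676 + 0.6·0.4324) ≈ 0.3962

0.396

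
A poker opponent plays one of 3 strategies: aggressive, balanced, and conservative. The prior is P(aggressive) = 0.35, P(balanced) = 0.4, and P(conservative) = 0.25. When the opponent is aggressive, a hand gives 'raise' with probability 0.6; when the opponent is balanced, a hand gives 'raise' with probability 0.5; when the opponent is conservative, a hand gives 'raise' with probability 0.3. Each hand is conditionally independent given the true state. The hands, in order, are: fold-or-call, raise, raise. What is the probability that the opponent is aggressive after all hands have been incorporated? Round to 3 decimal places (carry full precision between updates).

0.434

After 'fold-or-call': normaliser = 0.4·0.3500 + 0.5·0.4000 + 0.7·0.2500; P(aggressive) ≈ 0.2718, P(balanced) ≈ 0.3883, P(conservative) ≈ 0.3398
After 'raise': normaliser = 0.6·0.2718 + 0.5·0.3883 + 0.3·0.3398; P(aggressive) ≈ 0.3552, P(balanced) ≈ 0.4228, P(conservative) ≈ 0.2220
After 'raise': normaliser = 0.6·0.3552 + 0.5·0.4228 + 0.3·0.2220; P(aggressive) ≈ 0.4339, P(balanced) ≈ 0.4305, P(conservative) ≈ 0.1356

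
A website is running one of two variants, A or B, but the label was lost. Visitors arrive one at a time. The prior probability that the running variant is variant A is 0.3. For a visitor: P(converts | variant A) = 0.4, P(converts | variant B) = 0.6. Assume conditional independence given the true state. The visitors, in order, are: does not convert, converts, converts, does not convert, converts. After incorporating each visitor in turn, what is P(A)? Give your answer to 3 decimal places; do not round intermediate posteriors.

After 'does not convert': P(A) = 0.6·0.3000 / (0.6·0.3000 + 0.4·0.7000) ≈ 0.3913
After 'converts': P(A) = 0.4·0.3913 / (0.4·0.3913 + 0.6·0.6087) ≈ 0.3000
After 'converts': P(A) = 0.4·0.3000 / (0.4·0.3000 + 0.6·0.7000) ≈ 0.2222
After 'does not convert': P(A) = 0.6·0.2222 / (0.6·0.2222 + 0.4·0.7778) ≈ 0.3000
After 'converts': P(A) = 0.4·0.3000 / (0.4·0.3000 + 0.6·0.7000) ≈ 0.2222

0.222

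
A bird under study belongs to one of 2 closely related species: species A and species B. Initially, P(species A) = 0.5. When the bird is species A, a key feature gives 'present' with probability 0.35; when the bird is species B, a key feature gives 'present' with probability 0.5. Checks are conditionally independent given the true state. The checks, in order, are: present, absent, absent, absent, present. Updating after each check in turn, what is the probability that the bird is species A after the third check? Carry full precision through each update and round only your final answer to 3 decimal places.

Each posterior becomes the prior for the next update.
After 'present': P(species A) = 0.35·0.5000 / (0.35·0.5000 + 0.5·0.5000) ≈ 0.4118
After 'absent': P(species A) = 0.65·0.4118 / (0.65·0.4118 + 0.5·0.5882) ≈ 0.4764
After 'absent': P(species A) = 0.65·0.4764 / (0.65·0.4764 + 0.5·0.5236) ≈ 0.5419

0.542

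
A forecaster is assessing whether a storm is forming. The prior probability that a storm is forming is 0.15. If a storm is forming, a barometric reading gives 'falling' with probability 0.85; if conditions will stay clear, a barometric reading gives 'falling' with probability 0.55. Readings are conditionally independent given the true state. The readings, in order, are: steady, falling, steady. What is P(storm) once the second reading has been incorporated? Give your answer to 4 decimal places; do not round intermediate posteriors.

0.0833

After 'steady': P(storm) = 0.15·0.1500 / (0.15·0.1500 + 0.45·0.8500) ≈ 0.0556
After 'falling': P(storm) = 0.85·0.0556 / (0.85·0.0556 + 0.55·0.9444) ≈ 0.0833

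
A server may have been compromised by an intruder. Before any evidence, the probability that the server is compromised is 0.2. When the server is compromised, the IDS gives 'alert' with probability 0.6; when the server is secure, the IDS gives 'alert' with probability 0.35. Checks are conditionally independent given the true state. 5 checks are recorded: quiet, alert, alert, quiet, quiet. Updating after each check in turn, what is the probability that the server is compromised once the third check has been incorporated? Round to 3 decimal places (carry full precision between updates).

0.311

After 'quiet': P(compromised) = 0.4·0.2000 / (0.4·0.2000 + 0.65·0.8000) ≈ 0.1333
After 'alert': P(compromised) = 0.6·0.1333 / (0.6·0.1333 + 0.35·0.8667) ≈ 0.2087
After 'alert': P(compromised) = 0.6·0.2087 / (0.6·0.2087 + 0.35·0.7913) ≈ 0.3114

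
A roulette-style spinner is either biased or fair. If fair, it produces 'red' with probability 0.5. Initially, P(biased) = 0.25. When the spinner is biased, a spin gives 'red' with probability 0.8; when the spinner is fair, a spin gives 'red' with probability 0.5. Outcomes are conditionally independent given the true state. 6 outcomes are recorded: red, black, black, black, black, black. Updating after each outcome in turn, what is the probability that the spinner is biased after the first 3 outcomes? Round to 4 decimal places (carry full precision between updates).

0.0786

Apply Bayes' rule sequentially, carrying P(biased) forward.
After 'red': P(biased) = 0.8·0.2500 / (0.8·0.2500 + 0.5·0.7500) ≈ 0.3478
After 'black': P(biased) = 0.2·0.3478 / (0.2·0.3478 + 0.5·0.6522) ≈ 0.1758
After 'black': P(biased) = 0.2·0.1758 / (0.2·0.1758 + 0.5·0.8242) ≈ 0.0786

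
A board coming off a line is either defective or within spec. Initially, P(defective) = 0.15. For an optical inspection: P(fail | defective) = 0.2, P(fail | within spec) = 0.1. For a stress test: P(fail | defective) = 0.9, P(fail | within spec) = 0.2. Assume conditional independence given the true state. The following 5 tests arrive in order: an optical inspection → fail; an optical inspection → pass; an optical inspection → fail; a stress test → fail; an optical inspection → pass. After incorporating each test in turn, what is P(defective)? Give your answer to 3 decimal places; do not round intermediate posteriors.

After an optical inspection='fail': P(defective) = 0.2·0.1500 / (0.2·0.1500 + 0.1·0.8500) ≈ 0.2609
After an optical inspection='pass': P(defective) = 0.8·0.2609 / (0.8·0.2609 + 0.9·0.7391) ≈ 0.2388
After an optical inspection='fail': P(defective) = 0.2·0.2388 / (0.2·0.2388 + 0.1·0.7612) ≈ 0.3855
After a stress test='fail': P(defective) = 0.9·0.3855 / (0.9·0.3855 + 0.2·0.6145) ≈ 0.7385
After an optical inspection='pass': P(defective) = 0.8·0.7385 / (0.8·0.7385 + 0.9·0.2615) ≈ 0.7151

0.715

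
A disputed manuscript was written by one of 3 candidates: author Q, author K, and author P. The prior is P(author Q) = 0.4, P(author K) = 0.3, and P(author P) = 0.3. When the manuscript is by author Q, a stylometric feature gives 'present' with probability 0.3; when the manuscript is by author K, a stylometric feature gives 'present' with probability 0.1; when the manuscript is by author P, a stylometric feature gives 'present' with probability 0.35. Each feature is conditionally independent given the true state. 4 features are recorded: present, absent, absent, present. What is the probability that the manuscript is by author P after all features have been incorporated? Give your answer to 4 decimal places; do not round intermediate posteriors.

0.4362

After 'present': normaliser = 0.3·0.4000 + 0.1·0.3000 + 0.35·0.3000; P(author Q) ≈ 0.4706, P(author K) ≈ 0.1176, P(author P) ≈ 0.4118
After 'absent': normaliser = 0.7·0.4706 + 0.9·0.1176 + 0.65·0.4118; P(author Q) ≈ 0.4686, P(author K) ≈ 0.1506, P(author P) ≈ 0.3808
After 'absent': normaliser = 0.7·0.4686 + 0.9·0.1506 + 0.65·0.3808; P(author Q) ≈ 0.4613, P(author K) ≈ 0.1906, P(author P) ≈ 0.3480
After 'present': normaliser = 0.3·0.4613 + 0.1·0.1906 + 0.35·0.3480; P(author Q) ≈ 0.4955, P(author K) ≈ 0.0683, P(author P) ≈ 0.4362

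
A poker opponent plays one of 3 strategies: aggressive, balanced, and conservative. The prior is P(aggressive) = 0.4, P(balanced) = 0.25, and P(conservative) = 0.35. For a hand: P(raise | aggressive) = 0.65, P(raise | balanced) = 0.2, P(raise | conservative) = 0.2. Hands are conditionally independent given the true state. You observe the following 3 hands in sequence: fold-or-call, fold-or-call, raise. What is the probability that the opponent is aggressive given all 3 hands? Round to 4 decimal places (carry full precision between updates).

Each posterior becomes the prior for the next update.
After 'fold-or-call': normaliser = 0.35·0.4000 + 0.8·0.2500 + 0.8·0.3500; P(aggressive) ≈ 0.2258, P(balanced) ≈ 0.3226, P(conservative) ≈ 0.4516
After 'fold-or-call': normaliser = 0.35·0.2258 + 0.8·0.3226 + 0.8·0.4516; P(aggressive) ≈ 0.1132, P(balanced) ≈ 0.3695, P(conservative) ≈ 0.5173
After 'raise': normaliser = 0.65·0.1132 + 0.2·0.3695 + 0.2·0.5173; P(aggressive) ≈ 0.2931, P(balanced) ≈ 0.2945, P(conservative) ≈ 0.4123

0.2931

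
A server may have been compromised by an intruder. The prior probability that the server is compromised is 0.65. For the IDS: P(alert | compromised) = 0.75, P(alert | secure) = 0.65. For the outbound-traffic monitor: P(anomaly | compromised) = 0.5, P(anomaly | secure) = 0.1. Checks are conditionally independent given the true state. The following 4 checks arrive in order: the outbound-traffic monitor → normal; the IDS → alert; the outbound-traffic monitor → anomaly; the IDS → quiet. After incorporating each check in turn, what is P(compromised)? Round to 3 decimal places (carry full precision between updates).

0.810

After the outbound-traffic monitor='normal': P(compromised) = 0.5·0.6500 / (0.5·0.6500 + 0.9·0.3500) ≈ 0.5078
After the IDS='alert': P(compromised) = 0.75·0.5078 / (0.75·0.5078 + 0.65·0.4922) ≈ 0.5435
After the outbound-traffic monitor='anomaly': P(compromised) = 0.5·0.5435 / (0.5·0.5435 + 0.1·0.4565) ≈ 0.8562
After the IDS='quiet': P(compromised) = 0.25·0.8562 / (0.25·0.8562 + 0.35·0.1438) ≈ 0.8096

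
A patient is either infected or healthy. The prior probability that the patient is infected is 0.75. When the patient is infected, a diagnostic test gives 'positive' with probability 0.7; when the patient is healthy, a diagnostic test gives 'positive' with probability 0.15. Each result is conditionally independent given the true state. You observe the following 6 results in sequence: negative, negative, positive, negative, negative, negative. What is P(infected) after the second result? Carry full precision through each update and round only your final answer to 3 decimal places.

After 'negative': P(infected) = 0.3·0.7500 / (0.3·0.7500 + 0.85·0.2500) ≈ 0.5143
After 'negative': P(infected) = 0.3·0.5143 / (0.3·0.5143 + 0.85·0.4857) ≈ 0.2720

0.272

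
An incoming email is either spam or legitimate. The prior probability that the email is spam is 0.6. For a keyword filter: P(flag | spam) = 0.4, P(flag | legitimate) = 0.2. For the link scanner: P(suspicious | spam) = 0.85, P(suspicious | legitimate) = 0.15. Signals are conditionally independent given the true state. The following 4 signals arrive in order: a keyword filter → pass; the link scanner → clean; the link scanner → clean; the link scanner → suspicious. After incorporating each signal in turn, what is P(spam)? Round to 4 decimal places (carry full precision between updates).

0.1656

After a keyword filter='pass': P(spam) = 0.6·0.6000 / (0.6·0.6000 + 0.8·0.4000) ≈ 0.5294
After the link scanner='clean': P(spam) = 0.15·0.5294 / (0.15·0.5294 + 0.85·0.4706) ≈ 0.1656
After the link scanner='clean': P(spam) = 0.15·0.1656 / (0.15·0.1656 + 0.85·0.8344) ≈ 0.0338
After the link scanner='suspicious': P(spam) = 0.85·0.0338 / (0.85·0.0338 + 0.15·0.9662) ≈ 0.1656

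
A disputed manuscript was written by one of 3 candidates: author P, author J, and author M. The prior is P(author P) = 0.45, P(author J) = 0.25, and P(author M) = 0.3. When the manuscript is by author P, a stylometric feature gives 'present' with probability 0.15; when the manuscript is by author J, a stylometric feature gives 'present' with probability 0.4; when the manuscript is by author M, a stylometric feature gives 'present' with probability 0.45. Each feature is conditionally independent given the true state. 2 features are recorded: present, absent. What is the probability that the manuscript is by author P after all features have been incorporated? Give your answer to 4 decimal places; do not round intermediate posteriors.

0.2994

After 'present': normaliser = 0.15·0.4500 + 0.4·0.2500 + 0.45·0.3000; P(author P) ≈ 0.2231, P(author J) ≈ 0.3306, P(author M) ≈ 0.4463
After 'absent': normaliser = 0.85·0.2231 + 0.6·0.3306 + 0.55·0.4463; P(author P) ≈ 0.2994, P(author J) ≈ 0.3131, P(author M) ≈ 0.3875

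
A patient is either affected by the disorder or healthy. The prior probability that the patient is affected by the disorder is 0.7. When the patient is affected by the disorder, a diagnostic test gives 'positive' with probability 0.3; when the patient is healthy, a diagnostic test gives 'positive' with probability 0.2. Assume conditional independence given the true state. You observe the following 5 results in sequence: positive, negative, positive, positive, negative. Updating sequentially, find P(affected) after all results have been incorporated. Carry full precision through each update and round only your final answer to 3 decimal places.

Apply Bayes' rule sequentially, carrying P(affected) forward.
After 'positive': P(affected) = 0.3·0.7000 / (0.3·0.7000 + 0.2·0.3000) ≈ 0.7778
After 'negative': P(affected) = 0.7·0.7778 / (0.7·0.7778 + 0.8·0.2222) ≈ 0.7538
After 'positive': P(affected) = 0.3·0.7538 / (0.3·0.7538 + 0.2·0.2462) ≈ 0.8212
After 'positive': P(affected) = 0.3·0.8212 / (0.3·0.8212 + 0.2·0.1788) ≈ 0.8733
After 'negative': P(affected) = 0.7·0.8733 / (0.7·0.8733 + 0.8·0.1267) ≈ 0.8577

0.858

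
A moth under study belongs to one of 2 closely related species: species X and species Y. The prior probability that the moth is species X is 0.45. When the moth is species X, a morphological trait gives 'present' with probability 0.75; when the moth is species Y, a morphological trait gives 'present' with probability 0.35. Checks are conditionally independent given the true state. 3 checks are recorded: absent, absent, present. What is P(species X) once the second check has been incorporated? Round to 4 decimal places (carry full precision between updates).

After 'absent': P(species X) = 0.25·0.4500 / (0.25·0.4500 + 0.65·0.5500) ≈ 0.2394
After 'absent': P(species X) = 0.25·0.2394 / (0.25·0.2394 + 0.65·0.7606) ≈ 0.1080

0.1080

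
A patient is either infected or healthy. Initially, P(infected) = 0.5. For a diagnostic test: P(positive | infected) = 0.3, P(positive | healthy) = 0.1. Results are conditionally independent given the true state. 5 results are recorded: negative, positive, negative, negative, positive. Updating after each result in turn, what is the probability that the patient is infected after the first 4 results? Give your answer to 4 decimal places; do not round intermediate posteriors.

After 'negative': P(infected) = 0.7·0.5000 / (0.7·0.5000 + 0.9·0.5000) ≈ 0.4375
After 'positive': P(infected) = 0.3·0.4375 / (0.3·0.4375 + 0.1·0.5625) ≈ 0.7000
After 'negative': P(infected) = 0.7·0.7000 / (0.7·0.7000 + 0.9·0.3000) ≈ 0.6447
After 'negative': P(infected) = 0.7·0.6447 / (0.7·0.6447 + 0.9·0.3553) ≈ 0.5853

0.5853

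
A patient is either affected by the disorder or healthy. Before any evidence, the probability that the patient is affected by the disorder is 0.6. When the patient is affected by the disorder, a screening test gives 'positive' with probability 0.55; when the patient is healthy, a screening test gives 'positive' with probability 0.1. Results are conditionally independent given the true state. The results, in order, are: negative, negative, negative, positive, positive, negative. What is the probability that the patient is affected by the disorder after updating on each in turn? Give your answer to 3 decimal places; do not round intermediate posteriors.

Apply Bayes' rule sequentially, carrying P(affected) forward.
After 'negative': P(affected) = 0.45·0.6000 / (0.45·0.6000 + 0.9·0.4000) ≈ 0.4286
After 'negative': P(affected) = 0.45·0.4286 / (0.45·0.4286 + 0.9·0.5714) ≈ 0.2727
After 'negative': P(affected) = 0.45·0.2727 / (0.45·0.2727 + 0.9·0.7273) ≈ 0.1579
After 'positive': P(affected) = 0.55·0.1579 / (0.55·0.1579 + 0.1·0.8421) ≈ 0.5077
After 'positive': P(affected) = 0.55·0.5077 / (0.55·0.5077 + 0.1·0.4923) ≈ 0.8501
After 'negative': P(affected) = 0.45·0.8501 / (0.45·0.8501 + 0.9·0.1499) ≈ 0.7393

0.739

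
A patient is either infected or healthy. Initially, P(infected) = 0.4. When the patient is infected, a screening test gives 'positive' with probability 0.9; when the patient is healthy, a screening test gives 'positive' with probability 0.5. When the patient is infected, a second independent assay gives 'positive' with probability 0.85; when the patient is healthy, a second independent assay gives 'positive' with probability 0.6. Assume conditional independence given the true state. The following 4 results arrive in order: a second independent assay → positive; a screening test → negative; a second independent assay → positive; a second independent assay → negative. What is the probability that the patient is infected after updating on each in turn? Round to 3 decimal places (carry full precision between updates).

After a second independent assay='positive': P(infected) = 0.85·0.4000 / (0.85·0.4000 + 0.6·0.6000) ≈ 0.4857
After a screening test='negative': P(infected) = 0.1·0.4857 / (0.1·0.4857 + 0.5·0.5143) ≈ 0.1589
After a second independent assay='positive': P(infected) = 0.85·0.1589 / (0.85·0.1589 + 0.6·0.8411) ≈ 0.2111
After a second independent assay='negative': P(infected) = 0.15·0.2111 / (0.15·0.2111 + 0.4·0.7889) ≈ 0.0912

0.091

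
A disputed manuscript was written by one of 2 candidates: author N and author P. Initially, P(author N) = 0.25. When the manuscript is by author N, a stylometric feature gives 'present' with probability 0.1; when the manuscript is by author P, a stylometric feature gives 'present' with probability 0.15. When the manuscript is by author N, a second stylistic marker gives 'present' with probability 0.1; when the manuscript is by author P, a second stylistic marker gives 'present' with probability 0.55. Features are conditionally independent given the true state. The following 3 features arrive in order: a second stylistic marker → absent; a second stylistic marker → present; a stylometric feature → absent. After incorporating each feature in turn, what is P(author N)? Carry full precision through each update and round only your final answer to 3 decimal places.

0.114

After a second stylistic marker='absent': P(author N) = 0.9·0.2500 / (0.9·0.2500 + 0.45·0.7500) ≈ 0.4000
After a second stylistic marker='present': P(author N) = 0.1·0.4000 / (0.1·0.4000 + 0.55·0.6000) ≈ 0.1081
After a stylometric feature='absent': P(author N) = 0.9·0.1081 / (0.9·0.1081 + 0.85·0.8919) ≈ 0.1137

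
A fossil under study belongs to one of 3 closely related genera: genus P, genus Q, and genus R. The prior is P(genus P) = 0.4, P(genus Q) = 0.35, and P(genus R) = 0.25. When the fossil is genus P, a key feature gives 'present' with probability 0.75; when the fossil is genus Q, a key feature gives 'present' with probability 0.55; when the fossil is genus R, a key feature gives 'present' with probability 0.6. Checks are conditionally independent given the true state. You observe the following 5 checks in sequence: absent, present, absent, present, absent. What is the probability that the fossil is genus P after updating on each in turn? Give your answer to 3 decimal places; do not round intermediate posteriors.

After 'absent': normaliser = 0.25·0.4000 + 0.45·0.3500 + 0.4·0.2500; P(genus P) ≈ 0.2797, P(genus Q) ≈ 0.4406, P(genus R) ≈ 0.2797
After 'present': normaliser = 0.75·0.2797 + 0.55·0.4406 + 0.6·0.2797; P(genus P) ≈ 0.3384, P(genus Q) ≈ 0.3909, P(genus R) ≈ 0.2707
After 'absent': normaliser = 0.25·0.3384 + 0.45·0.3909 + 0.4·0.2707; P(genus P) ≈ 0.2294, P(genus Q) ≈ 0.4769, P(genus R) ≈ 0.2936
After 'present': normaliser = 0.75·0.2294 + 0.55·0.4769 + 0.6·0.2936; P(genus P) ≈ 0.2818, P(genus Q) ≈ 0.4296, P(genus R) ≈ 0.2886
After 'absent': normaliser = 0.25·0.2818 + 0.45·0.4296 + 0.4·0.2886; P(genus P) ≈ 0.1858, P(genus Q) ≈ 0.5098, P(genus R) ≈ 0.3044

0.186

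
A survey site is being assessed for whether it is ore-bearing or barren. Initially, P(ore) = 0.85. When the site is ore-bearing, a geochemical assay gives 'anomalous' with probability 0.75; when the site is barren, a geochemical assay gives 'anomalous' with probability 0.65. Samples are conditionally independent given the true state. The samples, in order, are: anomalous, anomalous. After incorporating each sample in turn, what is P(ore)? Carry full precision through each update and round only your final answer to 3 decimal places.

After 'anomalous': P(ore) = 0.75·0.8500 / (0.75·0.8500 + 0.65·0.1500) ≈ 0.8673
After 'anomalous': P(ore) = 0.75·0.8673 / (0.75·0.8673 + 0.65·0.1327) ≈ 0.8830

0.883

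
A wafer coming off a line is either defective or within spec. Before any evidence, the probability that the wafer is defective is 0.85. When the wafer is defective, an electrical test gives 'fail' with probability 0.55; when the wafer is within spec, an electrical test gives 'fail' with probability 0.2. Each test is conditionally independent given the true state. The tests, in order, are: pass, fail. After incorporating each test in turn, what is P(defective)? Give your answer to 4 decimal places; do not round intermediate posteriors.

0.8976

Apply Bayes' rule sequentially, carrying P(defective) forward.
After 'pass': P(defective) = 0.45·0.8500 / (0.45·0.8500 + 0.8·0.1500) ≈ 0.7612
After 'fail': P(defective) = 0.55·0.7612 / (0.55·0.7612 + 0.2·0.2388) ≈ 0.8976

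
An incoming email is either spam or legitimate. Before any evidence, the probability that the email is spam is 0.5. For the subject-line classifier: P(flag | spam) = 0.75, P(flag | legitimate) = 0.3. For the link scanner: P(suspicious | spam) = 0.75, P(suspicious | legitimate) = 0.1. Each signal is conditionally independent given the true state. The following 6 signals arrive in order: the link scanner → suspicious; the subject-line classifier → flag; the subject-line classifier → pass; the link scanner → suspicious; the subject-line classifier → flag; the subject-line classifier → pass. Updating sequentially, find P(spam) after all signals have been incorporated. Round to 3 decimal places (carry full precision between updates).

0.978

Each posterior becomes the prior for the next update.
After the link scanner='suspicious': P(spam) = 0.75·0.5000 / (0.75·0.5000 + 0.1·0.5000) ≈ 0.8824
After the subject-line classifier='flag': P(spam) = 0.75·0.8824 / (0.75·0.8824 + 0.3·0.1176) ≈ 0.9494
After the subject-line classifier='pass': P(spam) = 0.25·0.9494 / (0.25·0.9494 + 0.7·0.0506) ≈ 0.8701
After the link scanner='suspicious': P(spam) = 0.75·0.8701 / (0.75·0.8701 + 0.1·0.1299) ≈ 0.9805
After the subject-line classifier='flag': P(spam) = 0.75·0.9805 / (0.75·0.9805 + 0.3·0.0195) ≈ 0.9921
After the subject-line classifier='pass': P(spam) = 0.25·0.9921 / (0.25·0.9921 + 0.7·0.0079) ≈ 0.9782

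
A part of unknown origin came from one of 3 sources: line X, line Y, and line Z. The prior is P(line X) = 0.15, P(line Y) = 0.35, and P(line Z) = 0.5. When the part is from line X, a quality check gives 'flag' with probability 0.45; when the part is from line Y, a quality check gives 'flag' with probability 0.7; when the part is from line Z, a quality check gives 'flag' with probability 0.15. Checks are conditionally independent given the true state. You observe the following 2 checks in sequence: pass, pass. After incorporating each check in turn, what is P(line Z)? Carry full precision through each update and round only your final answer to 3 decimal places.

After 'pass': normaliser = 0.55·0.1500 + 0.3·0.3500 + 0.85·0.5000; P(line X) ≈ 0.1347, P(line Y) ≈ 0.1714, P(line Z) ≈ 0.6939
After 'pass': normaliser = 0.55·0.1347 + 0.3·0.1714 + 0.85·0.6939; P(line X) ≈ 0.1036, P(line Y) ≈ 0.0719, P(line Z) ≈ 0.8245

0.825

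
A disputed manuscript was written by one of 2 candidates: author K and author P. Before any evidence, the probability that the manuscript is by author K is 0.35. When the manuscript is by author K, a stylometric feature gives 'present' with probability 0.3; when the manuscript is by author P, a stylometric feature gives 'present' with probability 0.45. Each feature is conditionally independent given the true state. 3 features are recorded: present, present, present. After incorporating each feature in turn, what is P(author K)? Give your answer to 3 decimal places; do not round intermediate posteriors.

0.138

After 'present': P(author K) = 0.3·0.3500 / (0.3·0.3500 + 0.45·0.6500) ≈ 0.2642
After 'present': P(author K) = 0.3·0.2642 / (0.3·0.2642 + 0.45·0.7358) ≈ 0.1931
After 'present': P(author K) = 0.3·0.1931 / (0.3·0.1931 + 0.45·0.8069) ≈ 0.1376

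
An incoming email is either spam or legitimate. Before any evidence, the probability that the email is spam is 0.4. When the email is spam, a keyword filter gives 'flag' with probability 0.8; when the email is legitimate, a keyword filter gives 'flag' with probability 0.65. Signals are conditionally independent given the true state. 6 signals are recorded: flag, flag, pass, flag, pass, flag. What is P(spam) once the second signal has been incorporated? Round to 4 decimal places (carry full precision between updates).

After 'flag': P(spam) = 0.8·0.4000 / (0.8·0.4000 + 0.65·0.6000) ≈ 0.4507
After 'flag': P(spam) = 0.8·0.4507 / (0.8·0.4507 + 0.65·0.5493) ≈ 0.5025

0.5025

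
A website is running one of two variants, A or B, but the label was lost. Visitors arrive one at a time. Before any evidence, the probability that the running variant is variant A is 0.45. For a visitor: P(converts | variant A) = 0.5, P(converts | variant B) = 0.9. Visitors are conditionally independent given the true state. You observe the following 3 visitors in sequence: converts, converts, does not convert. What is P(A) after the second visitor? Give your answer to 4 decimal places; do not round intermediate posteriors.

0.2016

After 'converts': P(A) = 0.5·0.4500 / (0.5·0.4500 + 0.9·0.5500) ≈ 0.3125
After 'converts': P(A) = 0.5·0.3125 / (0.5·0.3125 + 0.9·0.6875) ≈ 0.2016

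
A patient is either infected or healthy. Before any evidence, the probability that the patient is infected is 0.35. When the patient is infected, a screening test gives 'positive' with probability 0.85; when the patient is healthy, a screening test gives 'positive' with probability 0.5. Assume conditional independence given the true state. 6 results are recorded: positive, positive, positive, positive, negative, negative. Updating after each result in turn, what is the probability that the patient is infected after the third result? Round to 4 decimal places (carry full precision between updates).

After 'positive': P(infected) = 0.85·0.3500 / (0.85·0.3500 + 0.5·0.6500) ≈ 0.4779
After 'positive': P(infected) = 0.85·0.4779 / (0.85·0.4779 + 0.5·0.5221) ≈ 0.6088
After 'positive': P(infected) = 0.85·0.6088 / (0.85·0.6088 + 0.5·0.3912) ≈ 0.7257

0.7257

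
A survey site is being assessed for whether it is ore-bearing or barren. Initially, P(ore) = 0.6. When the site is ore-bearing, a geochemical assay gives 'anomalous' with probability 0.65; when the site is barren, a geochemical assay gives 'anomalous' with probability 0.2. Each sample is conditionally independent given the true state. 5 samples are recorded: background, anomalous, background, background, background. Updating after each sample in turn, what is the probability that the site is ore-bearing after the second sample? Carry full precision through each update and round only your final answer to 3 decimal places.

After 'background': P(ore) = 0.35·0.6000 / (0.35·0.6000 + 0.8·0.4000) ≈ 0.3962
After 'anomalous': P(ore) = 0.65·0.3962 / (0.65·0.3962 + 0.2·0.6038) ≈ 0.6808

0.681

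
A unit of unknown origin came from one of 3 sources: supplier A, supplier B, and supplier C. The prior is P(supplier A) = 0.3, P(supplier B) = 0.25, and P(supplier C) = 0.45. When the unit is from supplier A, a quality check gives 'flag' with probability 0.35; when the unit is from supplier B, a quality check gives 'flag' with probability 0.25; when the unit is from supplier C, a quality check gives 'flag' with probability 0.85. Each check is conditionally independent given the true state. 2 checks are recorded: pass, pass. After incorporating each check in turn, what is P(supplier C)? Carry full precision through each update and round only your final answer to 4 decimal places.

0.0365

After 'pass': normaliser = 0.65·0.3000 + 0.75·0.2500 + 0.15·0.4500; P(supplier A) ≈ 0.4333, P(supplier B) ≈ 0.4167, P(supplier C) ≈ 0.1500
After 'pass': normaliser = 0.65·0.4333 + 0.75·0.4167 + 0.15·0.1500; P(supplier A) ≈ 0.4568, P(supplier B) ≈ 0.5068, P(supplier C) ≈ 0.0365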